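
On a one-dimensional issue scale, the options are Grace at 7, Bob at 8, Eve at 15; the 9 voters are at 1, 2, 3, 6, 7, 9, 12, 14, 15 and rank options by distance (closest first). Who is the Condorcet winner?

With single-peaked preferences on a line, the Condorcet winner is the candidate closest to the median voter.
The median voter (position 7) is closest to Grace at 7.
Check: Grace vs Eve — voters closer to Grace: 6 of 9.

Grace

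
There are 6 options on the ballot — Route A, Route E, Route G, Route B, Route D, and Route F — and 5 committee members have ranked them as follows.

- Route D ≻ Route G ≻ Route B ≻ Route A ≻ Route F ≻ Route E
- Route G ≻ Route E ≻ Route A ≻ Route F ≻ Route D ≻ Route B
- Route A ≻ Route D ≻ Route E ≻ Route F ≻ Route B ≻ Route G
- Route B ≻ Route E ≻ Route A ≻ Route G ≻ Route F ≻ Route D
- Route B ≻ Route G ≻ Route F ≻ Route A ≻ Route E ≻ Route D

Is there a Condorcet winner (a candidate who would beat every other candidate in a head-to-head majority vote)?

Head-to-head results (5 voters total):
Route A vs Route E: Route A wins 3–2.
Route A vs Route G: Route G wins 3–2.
Route A vs Route B: Route B wins 3–2.
Route A vs Route D: Route A wins 4–1.
Route A vs Route F: Route A wins 4–1.
Route E vs Route G: Route G wins 3–2.
Route E vs Route B: Route B wins 3–2.
Route E vs Route D: Route E wins 3–2.
Route E vs Route F: Route E wins 3–2.
Route G vs Route B: Route B wins 3–2.
Route G vs Route D: Route G wins 3–2.
Route G vs Route F: Route G wins 4–1.
Route B vs Route D: Route D wins 3–2.
Route B vs Route F: Route B wins 3–2.
Route D vs Route F: Route F wins 3–2.
No candidate beats all others: Route A beats Route D beats Route B beats Route A, a majority cycle.

No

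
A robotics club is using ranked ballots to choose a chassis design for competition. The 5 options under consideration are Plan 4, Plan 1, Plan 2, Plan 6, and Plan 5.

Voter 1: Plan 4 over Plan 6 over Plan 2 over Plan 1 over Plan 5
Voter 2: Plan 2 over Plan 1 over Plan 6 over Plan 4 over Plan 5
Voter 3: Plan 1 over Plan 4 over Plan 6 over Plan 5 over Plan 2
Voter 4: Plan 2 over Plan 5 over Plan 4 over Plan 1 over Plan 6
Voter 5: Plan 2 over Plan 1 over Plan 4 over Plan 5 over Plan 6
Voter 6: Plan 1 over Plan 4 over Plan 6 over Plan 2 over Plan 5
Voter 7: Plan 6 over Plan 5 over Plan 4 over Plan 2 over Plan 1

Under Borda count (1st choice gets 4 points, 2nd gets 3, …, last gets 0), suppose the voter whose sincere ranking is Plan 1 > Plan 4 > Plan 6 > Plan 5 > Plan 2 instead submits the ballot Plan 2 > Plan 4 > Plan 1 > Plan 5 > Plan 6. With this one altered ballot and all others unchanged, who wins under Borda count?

Borda totals with the altered ballot: Plan 4 17, Plan 1 14, Plan 2 20, Plan 6 11, Plan 5 8.
The switch changes the winner from Plan 4 to Plan 2.

Plan 2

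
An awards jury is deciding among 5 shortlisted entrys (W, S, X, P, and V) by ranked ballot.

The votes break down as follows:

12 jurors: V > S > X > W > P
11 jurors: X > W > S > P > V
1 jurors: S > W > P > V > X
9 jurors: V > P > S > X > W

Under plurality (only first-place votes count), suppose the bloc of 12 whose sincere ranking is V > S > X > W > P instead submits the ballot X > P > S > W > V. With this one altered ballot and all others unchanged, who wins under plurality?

X

First-place totals with the altered ballot: W 0, S 1, X 23, P 0, V 9.
The switch changes the winner from V to X.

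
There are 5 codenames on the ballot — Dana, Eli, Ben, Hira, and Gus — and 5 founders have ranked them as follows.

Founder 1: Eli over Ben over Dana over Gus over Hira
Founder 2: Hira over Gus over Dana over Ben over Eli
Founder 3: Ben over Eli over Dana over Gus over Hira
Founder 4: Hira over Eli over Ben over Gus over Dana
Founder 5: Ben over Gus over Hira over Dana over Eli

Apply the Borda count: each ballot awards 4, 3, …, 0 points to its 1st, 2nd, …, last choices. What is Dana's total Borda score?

7

Borda scores:
  Dana: 2 + 2 + 2 + 0 + 1 = 7
  Eli: 4 + 0 + 3 + 3 + 0 = 10
  Ben: 3 + 1 + 4 + 2 + 4 = 14
  Hira: 0 + 4 + 0 + 4 + 2 = 10
  Gus: 1 + 3 + 1 + 1 + 3 = 9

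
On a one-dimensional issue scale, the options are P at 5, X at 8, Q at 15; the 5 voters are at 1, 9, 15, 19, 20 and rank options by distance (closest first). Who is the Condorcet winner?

With single-peaked preferences on a line, the Condorcet winner is the candidate closest to the median voter.
The median voter (position 15) is closest to Q at 15.
Check: Q vs X — voters closer to Q: 3 of 5.

Q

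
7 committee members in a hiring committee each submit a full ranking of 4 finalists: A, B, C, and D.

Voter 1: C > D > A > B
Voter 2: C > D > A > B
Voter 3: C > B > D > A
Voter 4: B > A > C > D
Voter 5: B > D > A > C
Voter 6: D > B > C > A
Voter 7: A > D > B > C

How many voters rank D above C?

3

Ballots ranking D above C: 3.
Ballots ranking C above D: 4.
So 3 of 7 voters prefer D to C.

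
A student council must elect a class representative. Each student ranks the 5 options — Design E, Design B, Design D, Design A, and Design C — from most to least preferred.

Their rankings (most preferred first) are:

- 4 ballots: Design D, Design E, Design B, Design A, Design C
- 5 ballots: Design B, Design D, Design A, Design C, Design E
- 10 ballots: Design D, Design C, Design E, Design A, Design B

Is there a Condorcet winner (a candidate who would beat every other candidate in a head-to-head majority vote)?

Yes

Head-to-head results (19 voters total):
Design E vs Design B: Design E wins 14–5.
Design E vs Design D: Design D wins 19–0.
Design E vs Design A: Design E wins 14–5.
Design E vs Design C: Design C wins 15–4.
Design B vs Design D: Design D wins 14–5.
Design B vs Design A: Design A wins 10–9.
Design B vs Design C: Design C wins 10–9.
Design D vs Design A: Design D wins 19–0.
Design D vs Design C: Design D wins 19–0.
Design A vs Design C: Design C wins 10–9.
Design D beats each rival — Design E (19–0), Design B (14–5), Design A (19–0), Design C (19–0) — so Design D is the Condorcet winner.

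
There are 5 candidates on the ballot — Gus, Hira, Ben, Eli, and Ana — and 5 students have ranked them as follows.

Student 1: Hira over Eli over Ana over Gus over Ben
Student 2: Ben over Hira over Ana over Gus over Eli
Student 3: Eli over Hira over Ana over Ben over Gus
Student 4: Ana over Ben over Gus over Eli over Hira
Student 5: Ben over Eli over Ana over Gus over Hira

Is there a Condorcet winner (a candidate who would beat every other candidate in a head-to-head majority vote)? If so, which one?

None — there is no Condorcet winner

Head-to-head results (5 voters total):
Gus vs Hira: Hira wins 3–2.
Gus vs Ben: Ben wins 4–1.
Gus vs Eli: Eli wins 3–2.
Gus vs Ana: Ana wins 5–0.
Hira vs Ben: Ben wins 3–2.
Hira vs Eli: Eli wins 3–2.
Hira vs Ana: Hira wins 3–2.
Ben vs Eli: Ben wins 3–2.
Ben vs Ana: Ana wins 3–2.
Eli vs Ana: Eli wins 3–2.
No candidate beats all others: Hira beats Ana beats Ben beats Hira, a majority cycle.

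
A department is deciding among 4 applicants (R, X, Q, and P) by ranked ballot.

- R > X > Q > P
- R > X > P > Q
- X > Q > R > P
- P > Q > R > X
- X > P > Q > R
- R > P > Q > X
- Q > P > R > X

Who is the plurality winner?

R

First-place vote totals:
  R: 3
  X: 2
  Q: 1
  P: 1
R has the most first-place votes.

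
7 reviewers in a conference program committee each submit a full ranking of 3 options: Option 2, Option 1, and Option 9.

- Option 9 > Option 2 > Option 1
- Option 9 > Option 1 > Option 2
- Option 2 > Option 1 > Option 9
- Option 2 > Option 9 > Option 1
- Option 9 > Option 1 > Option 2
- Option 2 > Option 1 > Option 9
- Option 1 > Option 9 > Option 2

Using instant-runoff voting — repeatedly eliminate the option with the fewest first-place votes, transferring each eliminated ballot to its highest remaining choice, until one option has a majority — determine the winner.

Option 9

Round 1: Option 2 3, Option 9 3, Option 1 1. Option 1 has the fewest and is eliminated.
Round 2: Option 9 4, Option 2 3. Option 9 has a majority.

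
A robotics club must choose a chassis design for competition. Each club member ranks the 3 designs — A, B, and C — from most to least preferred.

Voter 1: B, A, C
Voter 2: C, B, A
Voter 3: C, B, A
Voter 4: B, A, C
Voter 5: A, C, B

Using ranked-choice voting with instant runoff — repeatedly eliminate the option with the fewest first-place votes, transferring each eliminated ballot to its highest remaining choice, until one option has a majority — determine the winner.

C

Round 1: B 2, C 2, A 1. A has the fewest and is eliminated.
Round 2: C 3, B 2. C has a majority.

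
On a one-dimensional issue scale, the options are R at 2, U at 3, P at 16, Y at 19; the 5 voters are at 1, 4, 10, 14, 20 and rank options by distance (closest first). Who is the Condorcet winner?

With single-peaked preferences on a line, the Condorcet winner is the candidate closest to the median voter.
The median voter (position 10) is closest to P at 16.
Check: P vs R — voters closer to P: 3 of 5.

P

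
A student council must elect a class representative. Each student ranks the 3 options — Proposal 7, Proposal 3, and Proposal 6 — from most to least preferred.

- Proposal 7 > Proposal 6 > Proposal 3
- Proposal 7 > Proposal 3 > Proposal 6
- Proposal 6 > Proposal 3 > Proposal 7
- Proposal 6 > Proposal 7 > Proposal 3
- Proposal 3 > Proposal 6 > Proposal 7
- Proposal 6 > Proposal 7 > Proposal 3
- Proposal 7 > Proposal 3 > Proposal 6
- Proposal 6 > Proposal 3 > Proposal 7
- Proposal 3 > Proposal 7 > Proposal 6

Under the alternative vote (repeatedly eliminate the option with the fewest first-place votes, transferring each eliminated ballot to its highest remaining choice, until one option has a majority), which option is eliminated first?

Proposal 3

Round 1: Proposal 6 4, Proposal 7 3, Proposal 3 2. Proposal 3 has the fewest and is eliminated.
Round 2: Proposal 6 5, Proposal 7 4. Proposal 6 has a majority.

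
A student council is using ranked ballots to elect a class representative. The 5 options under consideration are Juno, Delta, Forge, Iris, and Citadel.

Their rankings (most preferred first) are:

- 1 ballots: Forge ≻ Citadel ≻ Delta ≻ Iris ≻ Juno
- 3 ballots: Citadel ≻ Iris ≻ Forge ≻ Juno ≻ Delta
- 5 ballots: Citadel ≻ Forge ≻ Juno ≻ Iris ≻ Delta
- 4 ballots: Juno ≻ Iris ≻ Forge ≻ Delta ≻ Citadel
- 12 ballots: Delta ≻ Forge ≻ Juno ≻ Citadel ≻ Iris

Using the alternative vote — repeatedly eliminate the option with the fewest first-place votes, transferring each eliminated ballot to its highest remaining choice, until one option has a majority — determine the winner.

Round 1: Delta 12, Citadel 8, Juno 4, Forge 1, Iris 0. Iris has the fewest and is eliminated.
Round 2: Delta 12, Citadel 8, Juno 4, Forge 1. Forge has the fewest and is eliminated.
Round 3: Delta 12, Citadel 9, Juno 4. Juno has the fewest and is eliminated.
Round 4: Delta 16, Citadel 9. Delta has a majority.

Delta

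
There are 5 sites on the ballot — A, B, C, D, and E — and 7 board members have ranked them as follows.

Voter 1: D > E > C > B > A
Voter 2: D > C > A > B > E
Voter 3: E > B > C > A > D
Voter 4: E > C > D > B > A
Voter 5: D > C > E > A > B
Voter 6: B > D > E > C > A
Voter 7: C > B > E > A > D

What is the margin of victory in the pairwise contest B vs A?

Ballots ranking B above A: 5.
Ballots ranking A above B: 2.
B wins 5–2, a margin of 3.

3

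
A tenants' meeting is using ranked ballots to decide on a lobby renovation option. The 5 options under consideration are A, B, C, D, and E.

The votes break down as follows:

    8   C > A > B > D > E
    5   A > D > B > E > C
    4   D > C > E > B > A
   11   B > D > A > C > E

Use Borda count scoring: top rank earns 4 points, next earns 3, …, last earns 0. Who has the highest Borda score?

B

Borda scores:
  A: 8·3 + 5·4 + 4·0 + 11·2 = 66
  B: 8·2 + 5·2 + 4·1 + 11·4 = 74
  C: 8·4 + 5·0 + 4·3 + 11·1 = 55
  D: 8·1 + 5·3 + 4·4 + 11·3 = 72
  E: 8·0 + 5·1 + 4·2 + 11·0 = 13
B has the highest total.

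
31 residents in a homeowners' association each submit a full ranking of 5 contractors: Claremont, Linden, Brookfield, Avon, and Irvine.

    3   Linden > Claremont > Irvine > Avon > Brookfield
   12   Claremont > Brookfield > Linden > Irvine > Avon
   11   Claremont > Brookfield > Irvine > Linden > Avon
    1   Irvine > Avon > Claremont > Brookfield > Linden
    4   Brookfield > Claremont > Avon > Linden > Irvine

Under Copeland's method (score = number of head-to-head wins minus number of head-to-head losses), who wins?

Pairwise results:
  Claremont vs Linden: Claremont wins 28–3.
  Claremont vs Brookfield: Claremont wins 27–4.
  Claremont vs Avon: Claremont wins 30–1.
  Claremont vs Irvine: Claremont wins 30–1.
  Linden vs Brookfield: Brookfield wins 28–3.
  Linden vs Avon: Linden wins 26–5.
  Linden vs Irvine: Linden wins 19–12.
  Brookfield vs Avon: Brookfield wins 27–4.
  Brookfield vs Irvine: Brookfield wins 27–4.
  Avon vs Irvine: Irvine wins 27–4.
Copeland scores (wins − losses):
  Claremont: 4 − 0 = 4
  Linden: 2 − 2 = 0
  Brookfield: 3 − 1 = 2
  Avon: 0 − 4 = -4
  Irvine: 1 − 3 = -2
Claremont has the best Copeland score.

Claremont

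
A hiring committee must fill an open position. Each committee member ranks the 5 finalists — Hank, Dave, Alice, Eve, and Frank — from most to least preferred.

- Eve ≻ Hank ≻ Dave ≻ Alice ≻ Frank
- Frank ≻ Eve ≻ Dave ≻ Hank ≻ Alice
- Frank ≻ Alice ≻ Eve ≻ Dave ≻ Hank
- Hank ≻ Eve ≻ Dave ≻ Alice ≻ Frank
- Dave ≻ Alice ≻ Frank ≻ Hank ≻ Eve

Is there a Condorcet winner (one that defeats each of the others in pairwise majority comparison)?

Head-to-head results (5 voters total):
Hank vs Dave: Dave wins 3–2.
Hank vs Alice: Hank wins 3–2.
Hank vs Eve: Eve wins 3–2.
Hank vs Frank: Frank wins 3–2.
Dave vs Alice: Dave wins 4–1.
Dave vs Eve: Eve wins 4–1.
Dave vs Frank: Dave wins 3–2.
Alice vs Eve: Eve wins 3–2.
Alice vs Frank: Alice wins 3–2.
Eve vs Frank: Frank wins 3–2.
No candidate beats all others: Hank beats Alice beats Frank beats Hank, a majority cycle.

No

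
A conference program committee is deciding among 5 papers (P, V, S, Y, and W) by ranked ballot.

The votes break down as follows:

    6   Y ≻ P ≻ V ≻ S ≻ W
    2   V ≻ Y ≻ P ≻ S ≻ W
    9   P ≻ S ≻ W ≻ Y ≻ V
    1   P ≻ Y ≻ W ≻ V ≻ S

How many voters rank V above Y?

2

Ballots ranking V above Y: 2.
Ballots ranking Y above V: 6+9+1 = 16.
So 2 of 18 voters prefer V to Y.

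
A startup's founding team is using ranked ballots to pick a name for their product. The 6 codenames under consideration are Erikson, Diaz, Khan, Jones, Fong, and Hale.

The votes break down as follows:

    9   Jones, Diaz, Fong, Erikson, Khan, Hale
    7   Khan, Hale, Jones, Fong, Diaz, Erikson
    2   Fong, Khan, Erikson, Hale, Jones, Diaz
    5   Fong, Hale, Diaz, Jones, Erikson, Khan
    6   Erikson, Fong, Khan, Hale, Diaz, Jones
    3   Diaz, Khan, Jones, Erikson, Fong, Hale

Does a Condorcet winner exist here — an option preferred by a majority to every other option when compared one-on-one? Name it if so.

Head-to-head results (32 voters total):
Erikson vs Diaz: Diaz wins 24–8.
Erikson vs Khan: Erikson wins 20–12.
Erikson vs Jones: Jones wins 24–8.
Erikson vs Fong: Fong wins 23–9.
Erikson vs Hale: Erikson wins 20–12.
Diaz vs Khan: Diaz wins 17–15.
Diaz vs Jones: Jones wins 18–14.
Diaz vs Fong: Fong wins 20–12.
Diaz vs Hale: Hale wins 20–12.
Khan vs Jones: Khan wins 18–14.
Khan vs Fong: Fong wins 22–10.
Khan vs Hale: Khan wins 27–5.
Jones vs Fong: Jones wins 19–13.
Jones vs Hale: Hale wins 20–12.
Fong vs Hale: Fong wins 25–7.
No candidate beats all others: Erikson beats Hale beats Diaz beats Erikson, a majority cycle.

There is no Condorcet winner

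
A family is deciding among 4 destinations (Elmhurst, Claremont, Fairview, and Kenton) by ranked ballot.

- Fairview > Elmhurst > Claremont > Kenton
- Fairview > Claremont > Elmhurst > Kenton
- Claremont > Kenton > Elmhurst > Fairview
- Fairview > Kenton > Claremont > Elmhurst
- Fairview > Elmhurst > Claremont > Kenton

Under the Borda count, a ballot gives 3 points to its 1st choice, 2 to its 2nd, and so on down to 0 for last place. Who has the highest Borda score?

Borda scores:
  Elmhurst: 2 + 1 + 1 + 0 + 2 = 6
  Claremont: 1 + 2 + 3 + 1 + 1 = 8
  Fairview: 3 + 3 + 0 + 3 + 3 = 12
  Kenton: 0 + 0 + 2 + 2 + 0 = 4
Fairview has the highest total.

Fairview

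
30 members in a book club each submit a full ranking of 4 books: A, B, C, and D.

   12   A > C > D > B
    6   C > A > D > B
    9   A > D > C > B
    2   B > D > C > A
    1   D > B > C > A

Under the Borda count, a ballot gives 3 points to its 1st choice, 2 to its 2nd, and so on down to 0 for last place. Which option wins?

Borda scores:
  A: 12·3 + 6·2 + 9·3 + 2·0 + 0 = 75
  B: 12·0 + 6·0 + 9·0 + 2·3 + 2 = 8
  C: 12·2 + 6·3 + 9·1 + 2·1 + 1 = 54
  D: 12·1 + 6·1 + 9·2 + 2·2 + 3 = 43
A has the highest total.

A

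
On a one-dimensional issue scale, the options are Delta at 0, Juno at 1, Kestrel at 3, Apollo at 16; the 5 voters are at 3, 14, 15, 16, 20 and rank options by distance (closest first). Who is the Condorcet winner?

With single-peaked preferences on a line, the Condorcet winner is the candidate closest to the median voter.
The median voter (position 15) is closest to Apollo at 16.
Check: Apollo vs Kestrel — voters closer to Apollo: 4 of 5.

Apollo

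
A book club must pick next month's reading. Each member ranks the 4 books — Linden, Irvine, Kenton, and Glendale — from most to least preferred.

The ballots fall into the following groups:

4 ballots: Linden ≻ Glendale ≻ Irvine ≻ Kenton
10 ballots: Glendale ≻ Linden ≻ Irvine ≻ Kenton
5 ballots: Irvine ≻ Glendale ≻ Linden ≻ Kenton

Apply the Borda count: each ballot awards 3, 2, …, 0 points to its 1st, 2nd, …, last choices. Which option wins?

Glendale

Borda scores:
  Linden: 4·3 + 10·2 + 5·1 = 37
  Irvine: 4·1 + 10·1 + 5·3 = 29
  Kenton: 4·0 + 10·0 + 5·0 = 0
  Glendale: 4·2 + 10·3 + 5·2 = 48
Glendale has the highest total.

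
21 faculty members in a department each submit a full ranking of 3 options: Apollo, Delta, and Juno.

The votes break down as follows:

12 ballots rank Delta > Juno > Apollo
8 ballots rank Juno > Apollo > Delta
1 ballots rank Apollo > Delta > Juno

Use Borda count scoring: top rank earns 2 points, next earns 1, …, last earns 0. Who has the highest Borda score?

Borda scores:
  Apollo: 12·0 + 8·1 + 2 = 10
  Delta: 12·2 + 8·0 + 1 = 25
  Juno: 12·1 + 8·2 + 0 = 28
Juno has the highest total.

Juno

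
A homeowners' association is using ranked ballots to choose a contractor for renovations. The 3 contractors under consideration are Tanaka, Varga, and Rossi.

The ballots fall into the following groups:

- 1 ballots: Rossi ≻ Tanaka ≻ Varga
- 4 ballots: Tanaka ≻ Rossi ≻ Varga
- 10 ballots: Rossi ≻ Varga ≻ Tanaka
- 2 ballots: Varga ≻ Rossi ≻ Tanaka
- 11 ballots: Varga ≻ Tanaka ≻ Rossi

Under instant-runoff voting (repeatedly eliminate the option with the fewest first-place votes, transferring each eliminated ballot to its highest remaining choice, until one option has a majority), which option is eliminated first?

Tanaka

Round 1: Varga 13, Rossi 11, Tanaka 4. Tanaka has the fewest and is eliminated.
Round 2: Rossi 15, Varga 13. Rossi has a majority.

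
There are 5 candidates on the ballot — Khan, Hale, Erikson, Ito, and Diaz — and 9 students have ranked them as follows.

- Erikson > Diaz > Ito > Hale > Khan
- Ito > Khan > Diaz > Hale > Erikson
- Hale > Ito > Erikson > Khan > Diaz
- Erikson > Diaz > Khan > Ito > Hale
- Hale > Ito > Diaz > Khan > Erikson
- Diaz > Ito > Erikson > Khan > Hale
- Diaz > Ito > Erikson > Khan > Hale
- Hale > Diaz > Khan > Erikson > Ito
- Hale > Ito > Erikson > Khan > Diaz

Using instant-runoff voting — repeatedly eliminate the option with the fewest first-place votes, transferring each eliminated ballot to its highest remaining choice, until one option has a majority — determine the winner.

Round 1: Hale 4, Erikson 2, Diaz 2, Ito 1, Khan 0. Khan has the fewest and is eliminated.
Round 2: Hale 4, Erikson 2, Diaz 2, Ito 1. Ito has the fewest and is eliminated.
Round 3: Hale 4, Diaz 3, Erikson 2. Erikson has the fewest and is eliminated.
Round 4: Diaz 5, Hale 4. Diaz has a majority.

Diaz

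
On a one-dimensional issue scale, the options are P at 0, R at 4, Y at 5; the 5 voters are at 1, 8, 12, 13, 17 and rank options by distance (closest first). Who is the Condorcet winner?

With single-peaked preferences on a line, the Condorcet winner is the candidate closest to the median voter.
The median voter (position 12) is closest to Y at 5.
Check: Y vs R — voters closer to Y: 4 of 5.

Y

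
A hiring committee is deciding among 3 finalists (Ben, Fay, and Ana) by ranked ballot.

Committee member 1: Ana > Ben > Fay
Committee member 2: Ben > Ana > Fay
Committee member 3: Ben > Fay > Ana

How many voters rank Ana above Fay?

Ballots ranking Ana above Fay: 2.
Ballots ranking Fay above Ana: 1.
So 2 of 3 voters prefer Ana to Fay.

2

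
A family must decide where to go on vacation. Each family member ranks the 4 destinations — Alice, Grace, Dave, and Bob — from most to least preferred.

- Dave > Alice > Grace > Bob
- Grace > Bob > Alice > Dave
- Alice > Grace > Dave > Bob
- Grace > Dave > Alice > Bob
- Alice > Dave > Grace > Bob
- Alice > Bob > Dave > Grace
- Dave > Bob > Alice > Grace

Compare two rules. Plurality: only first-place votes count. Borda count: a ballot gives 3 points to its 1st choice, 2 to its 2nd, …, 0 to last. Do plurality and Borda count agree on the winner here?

Yes

Plurality first-place counts: Alice 3, Grace 2, Dave 2, Bob 0 → Alice.
Borda totals: Alice 14, Grace 10, Dave 12, Bob 6 → Alice.
The two rules agree on Alice.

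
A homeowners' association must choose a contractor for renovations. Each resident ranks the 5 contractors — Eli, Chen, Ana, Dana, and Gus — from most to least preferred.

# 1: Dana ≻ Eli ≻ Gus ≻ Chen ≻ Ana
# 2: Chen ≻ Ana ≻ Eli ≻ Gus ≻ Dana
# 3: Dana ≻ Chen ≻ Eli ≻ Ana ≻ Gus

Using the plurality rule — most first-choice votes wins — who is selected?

First-place vote totals:
  Eli: 0
  Chen: 1
  Ana: 0
  Dana: 2
  Gus: 0
Dana has the most first-place votes.

Dana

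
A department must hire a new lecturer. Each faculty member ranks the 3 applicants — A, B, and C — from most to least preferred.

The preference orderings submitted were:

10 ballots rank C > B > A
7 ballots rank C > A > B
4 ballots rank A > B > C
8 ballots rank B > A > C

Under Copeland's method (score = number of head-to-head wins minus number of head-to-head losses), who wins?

C

Pairwise results:
  A vs B: B wins 18–11.
  A vs C: C wins 17–12.
  B vs C: C wins 17–12.
Copeland scores (wins − losses):
  A: 0 − 2 = -2
  B: 1 − 1 = 0
  C: 2 − 0 = 2
C has the best Copeland score.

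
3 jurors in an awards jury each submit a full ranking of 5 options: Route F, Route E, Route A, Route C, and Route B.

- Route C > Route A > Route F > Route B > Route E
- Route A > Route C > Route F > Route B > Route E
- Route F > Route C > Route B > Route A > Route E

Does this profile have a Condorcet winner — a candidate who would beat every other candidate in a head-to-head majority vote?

Head-to-head results (3 voters total):
Route F vs Route E: Route F wins 3–0.
Route F vs Route A: Route A wins 2–1.
Route F vs Route C: Route C wins 2–1.
Route F vs Route B: Route F wins 3–0.
Route E vs Route A: Route A wins 3–0.
Route E vs Route C: Route C wins 3–0.
Route E vs Route B: Route B wins 3–0.
Route A vs Route C: Route C wins 2–1.
Route A vs Route B: Route A wins 2–1.
Route C vs Route B: Route C wins 3–0.
Route C beats each rival — Route F (2–1), Route E (3–0), Route A (2–1), Route B (3–0) — so Route C is the Condorcet winner.

Yes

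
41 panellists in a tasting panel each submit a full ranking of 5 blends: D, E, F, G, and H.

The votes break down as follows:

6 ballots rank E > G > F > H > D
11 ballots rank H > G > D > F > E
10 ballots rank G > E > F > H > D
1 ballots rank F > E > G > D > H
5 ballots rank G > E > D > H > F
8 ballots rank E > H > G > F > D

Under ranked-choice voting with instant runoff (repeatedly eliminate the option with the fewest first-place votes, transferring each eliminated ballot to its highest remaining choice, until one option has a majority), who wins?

Round 1: G 15, E 14, H 11, F 1, D 0. D has the fewest and is eliminated.
Round 2: G 15, E 14, H 11, F 1. F has the fewest and is eliminated.
Round 3: E 15, G 15, H 11. H has the fewest and is eliminated.
Round 4: G 26, E 15. G has a majority.

G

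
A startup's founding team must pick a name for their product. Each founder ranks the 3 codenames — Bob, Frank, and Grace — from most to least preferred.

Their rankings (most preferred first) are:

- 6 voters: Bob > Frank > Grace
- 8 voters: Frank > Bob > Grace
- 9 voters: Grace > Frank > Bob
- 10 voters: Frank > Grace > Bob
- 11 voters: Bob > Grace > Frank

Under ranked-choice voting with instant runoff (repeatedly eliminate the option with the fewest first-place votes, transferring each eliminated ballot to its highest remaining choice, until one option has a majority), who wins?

Frank

Round 1: Frank 18, Bob 17, Grace 9. Grace has the fewest and is eliminated.
Round 2: Frank 27, Bob 17. Frank has a majority.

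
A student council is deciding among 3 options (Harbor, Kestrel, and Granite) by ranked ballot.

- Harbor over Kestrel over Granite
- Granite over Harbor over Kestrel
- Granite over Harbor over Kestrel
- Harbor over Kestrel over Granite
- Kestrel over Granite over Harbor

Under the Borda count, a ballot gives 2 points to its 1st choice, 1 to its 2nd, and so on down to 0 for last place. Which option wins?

Borda scores:
  Harbor: 2 + 1 + 1 + 2 + 0 = 6
  Kestrel: 1 + 0 + 0 + 1 + 2 = 4
  Granite: 0 + 2 + 2 + 0 + 1 = 5
Harbor has the highest total.

Harbor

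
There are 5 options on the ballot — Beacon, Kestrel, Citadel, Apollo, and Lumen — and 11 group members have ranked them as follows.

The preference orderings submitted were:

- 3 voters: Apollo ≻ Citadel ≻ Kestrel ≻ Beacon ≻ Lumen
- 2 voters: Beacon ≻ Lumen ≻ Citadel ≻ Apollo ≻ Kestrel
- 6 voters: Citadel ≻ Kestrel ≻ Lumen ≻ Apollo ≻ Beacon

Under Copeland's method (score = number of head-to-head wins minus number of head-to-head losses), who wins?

Citadel

Pairwise results:
  Beacon vs Kestrel: Kestrel wins 9–2.
  Beacon vs Citadel: Citadel wins 9–2.
  Beacon vs Apollo: Apollo wins 9–2.
  Beacon vs Lumen: Lumen wins 6–5.
  Kestrel vs Citadel: Citadel wins 11–0.
  Kestrel vs Apollo: Kestrel wins 6–5.
  Kestrel vs Lumen: Kestrel wins 9–2.
  Citadel vs Apollo: Citadel wins 8–3.
  Citadel vs Lumen: Citadel wins 9–2.
  Apollo vs Lumen: Lumen wins 8–3.
Copeland scores (wins − losses):
  Beacon: 0 − 4 = -4
  Kestrel: 3 − 1 = 2
  Citadel: 4 − 0 = 4
  Apollo: 1 − 3 = -2
  Lumen: 2 − 2 = 0
Citadel has the best Copeland score.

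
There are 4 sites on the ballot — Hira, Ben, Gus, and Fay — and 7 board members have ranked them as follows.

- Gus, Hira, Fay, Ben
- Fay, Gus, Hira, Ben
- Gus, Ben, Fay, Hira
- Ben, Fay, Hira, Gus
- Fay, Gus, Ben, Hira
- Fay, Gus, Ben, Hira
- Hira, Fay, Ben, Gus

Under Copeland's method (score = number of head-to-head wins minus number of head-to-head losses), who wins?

Pairwise results:
  Hira vs Ben: Ben wins 4–3.
  Hira vs Gus: Gus wins 5–2.
  Hira vs Fay: Fay wins 5–2.
  Ben vs Gus: Gus wins 5–2.
  Ben vs Fay: Fay wins 5–2.
  Gus vs Fay: Fay wins 5–2.
Copeland scores (wins − losses):
  Hira: 0 − 3 = -3
  Ben: 1 − 2 = -1
  Gus: 2 − 1 = 1
  Fay: 3 − 0 = 3
Fay has the best Copeland score.

Fay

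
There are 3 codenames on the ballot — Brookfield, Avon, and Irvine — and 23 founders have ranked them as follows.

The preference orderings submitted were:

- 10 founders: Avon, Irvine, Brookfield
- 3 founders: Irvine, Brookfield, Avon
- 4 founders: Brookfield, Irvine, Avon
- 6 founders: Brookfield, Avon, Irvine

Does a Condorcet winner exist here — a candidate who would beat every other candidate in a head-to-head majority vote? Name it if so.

Head-to-head results (23 voters total):
Brookfield vs Avon: Brookfield wins 13–10.
Brookfield vs Irvine: Irvine wins 13–10.
Avon vs Irvine: Avon wins 16–7.
No candidate beats all others: Brookfield beats Avon beats Irvine beats Brookfield, a majority cycle.

No Condorcet winner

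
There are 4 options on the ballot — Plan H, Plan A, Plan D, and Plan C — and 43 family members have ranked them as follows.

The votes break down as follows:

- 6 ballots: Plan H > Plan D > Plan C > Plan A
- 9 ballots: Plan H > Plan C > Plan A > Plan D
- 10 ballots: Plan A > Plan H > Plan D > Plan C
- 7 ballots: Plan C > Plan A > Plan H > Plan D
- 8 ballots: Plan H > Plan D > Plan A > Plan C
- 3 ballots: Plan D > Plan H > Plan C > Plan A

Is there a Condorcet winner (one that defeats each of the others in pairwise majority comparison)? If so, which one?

Plan H

Head-to-head results (43 voters total):
Plan H vs Plan A: Plan H wins 26–17.
Plan H vs Plan D: Plan H wins 40–3.
Plan H vs Plan C: Plan H wins 36–7.
Plan A vs Plan D: Plan A wins 26–17.
Plan A vs Plan C: Plan C wins 25–18.
Plan D vs Plan C: Plan D wins 27–16.
Plan H beats each rival — Plan A (26–17), Plan D (40–3), Plan C (36–7) — so Plan H is the Condorcet winner.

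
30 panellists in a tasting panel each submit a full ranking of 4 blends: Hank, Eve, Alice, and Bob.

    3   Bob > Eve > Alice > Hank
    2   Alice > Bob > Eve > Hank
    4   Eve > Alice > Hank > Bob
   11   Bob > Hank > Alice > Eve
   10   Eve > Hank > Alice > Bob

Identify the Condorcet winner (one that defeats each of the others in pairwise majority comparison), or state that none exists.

Head-to-head results (30 voters total):
Hank vs Eve: Eve wins 19–11.
Hank vs Alice: Hank wins 21–9.
Hank vs Bob: Bob wins 16–14.
Eve vs Alice: Eve wins 17–13.
Eve vs Bob: Bob wins 16–14.
Alice vs Bob: Alice wins 16–14.
No candidate beats all others: Hank beats Alice beats Bob beats Hank, a majority cycle.

There is no Condorcet winner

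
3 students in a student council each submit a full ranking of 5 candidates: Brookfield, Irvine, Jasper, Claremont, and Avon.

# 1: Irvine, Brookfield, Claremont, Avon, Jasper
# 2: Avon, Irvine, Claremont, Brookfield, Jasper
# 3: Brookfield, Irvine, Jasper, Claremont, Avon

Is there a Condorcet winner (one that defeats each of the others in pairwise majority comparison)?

Head-to-head results (3 voters total):
Brookfield vs Irvine: Irvine wins 2–1.
Brookfield vs Jasper: Brookfield wins 3–0.
Brookfield vs Claremont: Brookfield wins 2–1.
Brookfield vs Avon: Brookfield wins 2–1.
Irvine vs Jasper: Irvine wins 3–0.
Irvine vs Claremont: Irvine wins 3–0.
Irvine vs Avon: Irvine wins 2–1.
Jasper vs Claremont: Claremont wins 2–1.
Jasper vs Avon: Avon wins 2–1.
Claremont vs Avon: Claremont wins 2–1.
Irvine beats each rival — Brookfield (2–1), Jasper (3–0), Claremont (3–0), Avon (2–1) — so Irvine is the Condorcet winner.

Yes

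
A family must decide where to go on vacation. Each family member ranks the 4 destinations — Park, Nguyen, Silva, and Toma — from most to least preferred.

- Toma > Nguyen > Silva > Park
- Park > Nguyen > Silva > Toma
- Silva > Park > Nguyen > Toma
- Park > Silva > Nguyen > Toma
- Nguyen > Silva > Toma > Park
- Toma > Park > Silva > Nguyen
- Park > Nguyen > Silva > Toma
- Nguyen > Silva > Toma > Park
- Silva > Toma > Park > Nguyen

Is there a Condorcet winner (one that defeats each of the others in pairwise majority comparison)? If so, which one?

There is no Condorcet winner

Head-to-head results (9 voters total):
Park vs Nguyen: Park wins 6–3.
Park vs Silva: Silva wins 5–4.
Park vs Toma: Toma wins 5–4.
Nguyen vs Silva: Nguyen wins 5–4.
Nguyen vs Toma: Nguyen wins 6–3.
Silva vs Toma: Silva wins 7–2.
No candidate beats all others: Park beats Nguyen beats Silva beats Park, a majority cycle.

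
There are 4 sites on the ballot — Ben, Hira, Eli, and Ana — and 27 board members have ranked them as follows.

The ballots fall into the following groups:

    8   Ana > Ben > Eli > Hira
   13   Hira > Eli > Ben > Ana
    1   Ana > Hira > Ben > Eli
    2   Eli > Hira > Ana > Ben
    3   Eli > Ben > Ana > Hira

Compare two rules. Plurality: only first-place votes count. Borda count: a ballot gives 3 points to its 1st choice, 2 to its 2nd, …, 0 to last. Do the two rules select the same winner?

Plurality first-place counts: Ben 0, Hira 13, Eli 5, Ana 9 → Hira.
Borda totals: Ben 36, Hira 45, Eli 49, Ana 32 → Eli.
The two rules disagree: plurality picks Hira, Borda picks Eli.

No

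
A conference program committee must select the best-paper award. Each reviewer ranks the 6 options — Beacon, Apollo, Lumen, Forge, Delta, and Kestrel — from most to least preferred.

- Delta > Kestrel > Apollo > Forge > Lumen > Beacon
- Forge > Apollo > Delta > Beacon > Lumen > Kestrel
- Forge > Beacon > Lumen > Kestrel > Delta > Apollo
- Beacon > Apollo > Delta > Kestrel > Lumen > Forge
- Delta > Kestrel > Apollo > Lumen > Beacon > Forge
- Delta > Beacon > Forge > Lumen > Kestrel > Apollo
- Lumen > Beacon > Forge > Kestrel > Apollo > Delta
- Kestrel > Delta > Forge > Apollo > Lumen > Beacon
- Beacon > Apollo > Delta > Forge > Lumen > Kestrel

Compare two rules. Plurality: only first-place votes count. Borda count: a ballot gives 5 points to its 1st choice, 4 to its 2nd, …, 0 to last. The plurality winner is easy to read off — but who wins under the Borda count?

Plurality first-place counts: Beacon 2, Apollo 0, Lumen 1, Forge 2, Delta 3, Kestrel 1 → Delta.
Borda totals: Beacon 25, Apollo 21, Lumen 17, Forge 23, Delta 29, Kestrel 20 → Delta.

Delta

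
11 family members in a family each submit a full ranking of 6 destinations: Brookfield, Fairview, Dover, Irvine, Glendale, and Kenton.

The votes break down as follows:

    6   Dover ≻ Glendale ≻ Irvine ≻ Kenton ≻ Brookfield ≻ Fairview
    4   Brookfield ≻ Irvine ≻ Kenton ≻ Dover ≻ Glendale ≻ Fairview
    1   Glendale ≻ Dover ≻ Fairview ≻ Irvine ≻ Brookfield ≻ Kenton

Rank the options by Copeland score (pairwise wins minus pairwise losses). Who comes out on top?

Dover

Pairwise results:
  Brookfield vs Fairview: Brookfield wins 10–1.
  Brookfield vs Dover: Dover wins 7–4.
  Brookfield vs Irvine: Irvine wins 7–4.
  Brookfield vs Glendale: Glendale wins 7–4.
  Brookfield vs Kenton: Kenton wins 6–5.
  Fairview vs Dover: Dover wins 11–0.
  Fairview vs Irvine: Irvine wins 10–1.
  Fairview vs Glendale: Glendale wins 11–0.
  Fairview vs Kenton: Kenton wins 10–1.
  Dover vs Irvine: Dover wins 7–4.
  Dover vs Glendale: Dover wins 10–1.
  Dover vs Kenton: Dover wins 7–4.
  Irvine vs Glendale: Glendale wins 7–4.
  Irvine vs Kenton: Irvine wins 11–0.
  Glendale vs Kenton: Glendale wins 7–4.
Copeland scores (wins − losses):
  Brookfield: 1 − 4 = -3
  Fairview: 0 − 5 = -5
  Dover: 5 − 0 = 5
  Irvine: 3 − 2 = 1
  Glendale: 4 − 1 = 3
  Kenton: 2 − 3 = -1
Dover has the best Copeland score.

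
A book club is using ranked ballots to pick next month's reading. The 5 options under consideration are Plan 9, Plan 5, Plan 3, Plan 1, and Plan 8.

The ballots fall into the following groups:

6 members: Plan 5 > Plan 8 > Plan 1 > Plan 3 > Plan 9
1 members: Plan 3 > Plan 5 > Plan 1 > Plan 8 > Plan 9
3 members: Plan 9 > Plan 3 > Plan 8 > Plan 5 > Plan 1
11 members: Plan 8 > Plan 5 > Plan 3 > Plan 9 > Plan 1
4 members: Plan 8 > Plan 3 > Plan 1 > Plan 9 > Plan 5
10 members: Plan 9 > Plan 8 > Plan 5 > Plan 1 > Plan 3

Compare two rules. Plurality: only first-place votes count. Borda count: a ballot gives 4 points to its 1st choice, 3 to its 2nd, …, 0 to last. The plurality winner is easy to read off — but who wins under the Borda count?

Plan 8

Plurality first-place counts: Plan 9 13, Plan 5 6, Plan 3 1, Plan 1 0, Plan 8 15 → Plan 8.
Borda totals: Plan 9 67, Plan 5 83, Plan 3 53, Plan 1 32, Plan 8 115 → Plan 8.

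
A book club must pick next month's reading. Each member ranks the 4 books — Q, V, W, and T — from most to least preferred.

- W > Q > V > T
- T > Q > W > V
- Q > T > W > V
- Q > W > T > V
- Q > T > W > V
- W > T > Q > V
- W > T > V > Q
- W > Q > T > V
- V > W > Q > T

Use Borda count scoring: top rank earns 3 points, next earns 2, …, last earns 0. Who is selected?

Borda scores:
  Q: 2 + 2 + 3 + 3 + 3 + 1 + 0 + 2 + 1 = 17
  V: 1 + 0 + 0 + 0 + 0 + 0 + 1 + 0 + 3 = 5
  W: 3 + 1 + 1 + 2 + 1 + 3 + 3 + 3 + 2 = 19
  T: 0 + 3 + 2 + 1 + 2 + 2 + 2 + 1 + 0 = 13
W has the highest total.

W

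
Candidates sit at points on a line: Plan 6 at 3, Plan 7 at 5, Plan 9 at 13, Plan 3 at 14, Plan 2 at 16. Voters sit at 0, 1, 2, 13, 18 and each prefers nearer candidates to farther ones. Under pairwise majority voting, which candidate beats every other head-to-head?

Plan 6

With single-peaked preferences on a line, the Condorcet winner is the candidate closest to the median voter.
The median voter (position 2) is closest to Plan 6 at 3.
Check: Plan 6 vs Plan 2 — voters closer to Plan 6: 3 of 5.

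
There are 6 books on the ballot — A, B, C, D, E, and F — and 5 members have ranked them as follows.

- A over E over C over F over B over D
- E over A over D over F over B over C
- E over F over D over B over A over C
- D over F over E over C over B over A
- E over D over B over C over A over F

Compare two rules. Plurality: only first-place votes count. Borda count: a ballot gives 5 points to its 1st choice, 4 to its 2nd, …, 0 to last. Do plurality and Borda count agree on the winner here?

Plurality first-place counts: A 1, B 0, C 0, D 1, E 3, F 0 → E.
Borda totals: A 11, B 8, C 7, D 15, E 22, F 12 → E.
The two rules agree on E.

Yes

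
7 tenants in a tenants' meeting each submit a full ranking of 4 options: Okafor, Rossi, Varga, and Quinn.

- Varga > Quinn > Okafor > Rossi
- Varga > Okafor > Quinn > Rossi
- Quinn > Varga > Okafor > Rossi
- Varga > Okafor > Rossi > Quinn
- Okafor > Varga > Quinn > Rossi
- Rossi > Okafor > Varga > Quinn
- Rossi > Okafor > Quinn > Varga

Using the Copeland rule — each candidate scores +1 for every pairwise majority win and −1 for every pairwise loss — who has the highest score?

Pairwise results:
  Okafor vs Rossi: Okafor wins 5–2.
  Okafor vs Varga: Varga wins 4–3.
  Okafor vs Quinn: Okafor wins 5–2.
  Rossi vs Varga: Varga wins 5–2.
  Rossi vs Quinn: Quinn wins 4–3.
  Varga vs Quinn: Varga wins 5–2.
Copeland scores (wins − losses):
  Okafor: 2 − 1 = 1
  Rossi: 0 − 3 = -3
  Varga: 3 − 0 = 3
  Quinn: 1 − 2 = -1
Varga has the best Copeland score.

Varga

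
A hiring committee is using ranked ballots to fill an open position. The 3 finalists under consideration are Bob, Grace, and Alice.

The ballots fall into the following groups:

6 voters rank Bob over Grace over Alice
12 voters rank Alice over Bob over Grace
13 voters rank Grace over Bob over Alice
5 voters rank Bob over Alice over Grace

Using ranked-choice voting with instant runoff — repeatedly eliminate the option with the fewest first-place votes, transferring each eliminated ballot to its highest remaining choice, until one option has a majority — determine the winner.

Grace

Round 1: Grace 13, Alice 12, Bob 11. Bob has the fewest and is eliminated.
Round 2: Grace 19, Alice 17. Grace has a majority.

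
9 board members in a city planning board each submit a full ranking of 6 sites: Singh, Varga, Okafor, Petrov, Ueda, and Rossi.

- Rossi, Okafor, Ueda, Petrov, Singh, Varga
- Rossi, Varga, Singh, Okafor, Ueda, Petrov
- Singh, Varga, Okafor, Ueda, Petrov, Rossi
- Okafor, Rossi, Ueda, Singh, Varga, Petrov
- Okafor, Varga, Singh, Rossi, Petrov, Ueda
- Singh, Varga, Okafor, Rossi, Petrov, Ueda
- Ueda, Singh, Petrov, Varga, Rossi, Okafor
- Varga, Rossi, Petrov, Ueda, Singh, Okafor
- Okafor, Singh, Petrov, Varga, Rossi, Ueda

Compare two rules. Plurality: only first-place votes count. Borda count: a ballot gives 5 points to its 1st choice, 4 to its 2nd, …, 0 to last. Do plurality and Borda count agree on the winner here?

Plurality first-place counts: Singh 2, Varga 1, Okafor 3, Petrov 0, Ueda 1, Rossi 2 → Okafor.
Borda totals: Singh 28, Varga 26, Okafor 27, Petrov 14, Ueda 16, Rossi 24 → Singh.
The two rules disagree: plurality picks Okafor, Borda picks Singh.

No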